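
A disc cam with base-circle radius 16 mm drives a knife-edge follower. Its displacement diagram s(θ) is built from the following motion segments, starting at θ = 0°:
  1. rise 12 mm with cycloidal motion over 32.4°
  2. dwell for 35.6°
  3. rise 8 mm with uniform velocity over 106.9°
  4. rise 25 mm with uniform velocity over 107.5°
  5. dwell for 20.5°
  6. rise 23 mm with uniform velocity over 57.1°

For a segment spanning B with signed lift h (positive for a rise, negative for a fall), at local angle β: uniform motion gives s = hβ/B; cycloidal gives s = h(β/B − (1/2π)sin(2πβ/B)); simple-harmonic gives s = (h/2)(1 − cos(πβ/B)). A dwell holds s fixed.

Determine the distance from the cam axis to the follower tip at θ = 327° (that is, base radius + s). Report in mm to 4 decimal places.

seg 1 [0°–32.4°] cycloidal, h=12: full span → s += 12 → s = 12.0000
seg 2 [32.4°–68°] dwell: s stays 12.0000
seg 3 [68°–174.9°] uniform, h=8: full span → s += 8 → s = 20.0000
seg 4 [174.9°–282.4°] uniform, h=25: full span → s += 25 → s = 45.0000
seg 5 [282.4°–302.9°] dwell: s stays 45.0000
seg 6 [302.9°–360°] uniform, h=23: θ=327° here. β=24.1, B=57.1. 23·24.1/57.1 = 9.7075 → s = 54.7075
radial distance = base radius + s = 16 + 54.7075 = 70.7075

70.7075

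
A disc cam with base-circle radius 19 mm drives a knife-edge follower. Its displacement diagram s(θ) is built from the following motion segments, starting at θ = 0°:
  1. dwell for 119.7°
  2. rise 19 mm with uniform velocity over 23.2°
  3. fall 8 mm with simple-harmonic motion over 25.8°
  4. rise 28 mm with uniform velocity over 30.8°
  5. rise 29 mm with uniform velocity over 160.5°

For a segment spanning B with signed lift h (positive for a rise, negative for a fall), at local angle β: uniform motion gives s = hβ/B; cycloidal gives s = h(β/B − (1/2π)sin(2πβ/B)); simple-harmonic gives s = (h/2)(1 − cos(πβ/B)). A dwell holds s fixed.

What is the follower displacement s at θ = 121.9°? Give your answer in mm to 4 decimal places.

seg 1 [0°–119.7°] dwell: s stays 0.0000
seg 2 [119.7°–142.9°] uniform, h=19: θ=121.9° here. β=2.2, B=23.2. 19·2.2/23.2 = 1.8017 → s = 1.8017

1.8017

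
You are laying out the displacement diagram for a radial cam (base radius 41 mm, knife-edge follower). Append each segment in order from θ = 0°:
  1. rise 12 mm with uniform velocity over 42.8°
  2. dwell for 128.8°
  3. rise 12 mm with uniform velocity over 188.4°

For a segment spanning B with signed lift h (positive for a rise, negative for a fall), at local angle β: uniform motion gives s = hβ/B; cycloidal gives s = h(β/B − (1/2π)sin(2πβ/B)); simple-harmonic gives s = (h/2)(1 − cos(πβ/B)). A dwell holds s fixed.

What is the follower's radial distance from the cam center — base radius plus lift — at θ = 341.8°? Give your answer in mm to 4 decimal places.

seg 1 [0°–42.8°] uniform, h=12: full span → s += 12 → s = 12.0000
seg 2 [42.8°–171.6°] dwell: s stays 12.0000
seg 3 [171.6°–360°] uniform, h=12: θ=341.8° here. β=170.2, B=188.4. 12·170.2/188.4 = 10.8408 → s = 22.8408
radial distance = base radius + s = 41 + 22.8408 = 63.8408

63.8408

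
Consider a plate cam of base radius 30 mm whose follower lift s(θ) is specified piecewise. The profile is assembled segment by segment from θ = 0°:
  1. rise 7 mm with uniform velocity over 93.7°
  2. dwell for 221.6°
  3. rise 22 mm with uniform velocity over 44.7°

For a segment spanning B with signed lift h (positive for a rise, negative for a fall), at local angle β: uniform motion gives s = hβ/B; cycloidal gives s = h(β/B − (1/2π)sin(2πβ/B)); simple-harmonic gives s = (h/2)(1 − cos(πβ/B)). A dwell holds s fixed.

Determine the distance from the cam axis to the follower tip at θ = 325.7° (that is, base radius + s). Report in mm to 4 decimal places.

seg 1 [0°–93.7°] uniform, h=7: full span → s += 7 → s = 7.0000
seg 2 [93.7°–315.3°] dwell: s stays 7.0000
seg 3 [315.3°–360°] uniform, h=22: θ=325.7° here. β=10.4, B=44.7. 22·10.4/44.7 = 5.1186 → s = 12.1186
radial distance = base radius + s = 30 + 12.1186 = 42.1186

42.1186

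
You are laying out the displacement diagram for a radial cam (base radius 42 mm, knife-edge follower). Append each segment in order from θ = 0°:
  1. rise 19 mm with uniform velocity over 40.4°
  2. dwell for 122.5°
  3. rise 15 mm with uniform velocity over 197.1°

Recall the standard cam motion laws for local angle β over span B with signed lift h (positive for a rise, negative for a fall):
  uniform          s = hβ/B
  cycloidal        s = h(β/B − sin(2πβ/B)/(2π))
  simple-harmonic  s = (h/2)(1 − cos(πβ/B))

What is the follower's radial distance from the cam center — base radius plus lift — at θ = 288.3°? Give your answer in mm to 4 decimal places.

seg 1 [0°–40.4°] uniform, h=19: full span → s += 19 → s = 19.0000
seg 2 [40.4°–162.9°] dwell: s stays 19.0000
seg 3 [162.9°–360°] uniform, h=15: θ=288.3° here. β=125.4, B=197.1. 15·125.4/197.1 = 9.5434 → s = 28.5434
radial distance = base radius + s = 42 + 28.5434 = 70.5434

70.5434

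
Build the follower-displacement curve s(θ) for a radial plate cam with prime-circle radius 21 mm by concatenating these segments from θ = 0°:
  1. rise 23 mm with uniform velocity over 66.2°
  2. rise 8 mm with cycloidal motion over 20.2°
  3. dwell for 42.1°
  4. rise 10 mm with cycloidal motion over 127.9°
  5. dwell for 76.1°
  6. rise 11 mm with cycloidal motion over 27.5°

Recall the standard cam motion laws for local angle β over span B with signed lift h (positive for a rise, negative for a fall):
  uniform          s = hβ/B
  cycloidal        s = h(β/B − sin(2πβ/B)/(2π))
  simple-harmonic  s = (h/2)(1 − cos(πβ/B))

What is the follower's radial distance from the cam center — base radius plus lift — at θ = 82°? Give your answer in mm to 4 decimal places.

seg 1 [0°–66.2°] uniform, h=23: full span → s += 23 → s = 23.0000
seg 2 [66.2°–86.4°] cycloidal, h=8: θ=82° here. β=15.8, B=20.2. 8·(0.7822 − sin(2π·0.7822)/(2π)) = 7.5047 → s = 30.5047
radial distance = base radius + s = 21 + 30.5047 = 51.5047

51.5047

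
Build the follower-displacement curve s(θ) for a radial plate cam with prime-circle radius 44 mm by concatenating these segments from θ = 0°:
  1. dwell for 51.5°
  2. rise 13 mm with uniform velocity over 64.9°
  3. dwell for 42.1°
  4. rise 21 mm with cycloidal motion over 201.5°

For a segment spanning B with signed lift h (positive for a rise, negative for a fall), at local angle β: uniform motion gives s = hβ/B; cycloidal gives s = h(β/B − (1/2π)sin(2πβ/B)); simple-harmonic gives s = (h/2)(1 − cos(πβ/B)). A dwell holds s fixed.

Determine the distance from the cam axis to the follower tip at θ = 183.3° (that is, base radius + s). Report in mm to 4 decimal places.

seg 1 [0°–51.5°] dwell: s stays 0.0000
seg 2 [51.5°–116.4°] uniform, h=13: full span → s += 13 → s = 13.0000
seg 3 [116.4°–158.5°] dwell: s stays 13.0000
seg 4 [158.5°–360°] cycloidal, h=21: θ=183.3° here. β=24.8, B=201.5. 21·(0.1231 − sin(2π·0.1231)/(2π)) = 0.2500 → s = 13.2500
radial distance = base radius + s = 44 + 13.2500 = 57.2500

57.2500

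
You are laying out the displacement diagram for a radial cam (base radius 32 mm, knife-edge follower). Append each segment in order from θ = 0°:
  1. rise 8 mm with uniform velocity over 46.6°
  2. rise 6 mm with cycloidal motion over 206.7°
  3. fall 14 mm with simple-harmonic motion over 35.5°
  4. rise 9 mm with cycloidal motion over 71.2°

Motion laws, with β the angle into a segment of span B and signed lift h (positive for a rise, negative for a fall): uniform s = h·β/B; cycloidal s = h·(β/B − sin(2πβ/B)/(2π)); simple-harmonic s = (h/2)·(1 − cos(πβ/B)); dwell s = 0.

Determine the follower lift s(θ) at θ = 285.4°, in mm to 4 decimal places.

seg 1 [0°–46.6°] uniform, h=8: full span → s += 8 → s = 8.0000
seg 2 [46.6°–253.3°] cycloidal, h=6: full span → s += 6 → s = 14.0000
seg 3 [253.3°–288.8°] simple-harmonic, h=-14: θ=285.4° here. β=32.1, B=35.5. -14/2·(1 − cos(π·0.9042)) = -13.6855 → s = 0.3145

0.3145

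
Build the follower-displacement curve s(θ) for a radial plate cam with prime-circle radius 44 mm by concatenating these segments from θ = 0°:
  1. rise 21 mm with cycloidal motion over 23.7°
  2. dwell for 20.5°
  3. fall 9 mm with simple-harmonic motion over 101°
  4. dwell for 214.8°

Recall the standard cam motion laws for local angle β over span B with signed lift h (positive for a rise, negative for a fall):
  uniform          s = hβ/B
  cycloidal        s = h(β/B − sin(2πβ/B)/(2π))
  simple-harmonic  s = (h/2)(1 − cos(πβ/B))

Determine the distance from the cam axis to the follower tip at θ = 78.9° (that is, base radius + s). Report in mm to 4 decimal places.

seg 1 [0°–23.7°] cycloidal, h=21: full span → s += 21 → s = 21.0000
seg 2 [23.7°–44.2°] dwell: s stays 21.0000
seg 3 [44.2°–145.2°] simple-harmonic, h=-9: θ=78.9° here. β=34.7, B=101. -9/2·(1 − cos(π·0.3436)) = -2.3764 → s = 18.6236
radial distance = base radius + s = 44 + 18.6236 = 62.6236

62.6236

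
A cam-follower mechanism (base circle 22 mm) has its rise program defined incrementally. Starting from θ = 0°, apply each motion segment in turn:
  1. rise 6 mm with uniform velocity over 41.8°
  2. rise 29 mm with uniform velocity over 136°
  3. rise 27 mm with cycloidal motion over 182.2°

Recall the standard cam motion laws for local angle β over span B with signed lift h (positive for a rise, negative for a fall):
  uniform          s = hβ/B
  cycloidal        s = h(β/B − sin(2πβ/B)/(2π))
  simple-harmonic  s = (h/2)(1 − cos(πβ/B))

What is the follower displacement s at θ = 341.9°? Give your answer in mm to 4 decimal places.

seg 1 [0°–41.8°] uniform, h=6: full span → s += 6 → s = 6.0000
seg 2 [41.8°–177.8°] uniform, h=29: full span → s += 29 → s = 35.0000
seg 3 [177.8°–360°] cycloidal, h=27: θ=341.9° here. β=164.1, B=182.2. 27·(0.9007 − sin(2π·0.9007)/(2π)) = 26.8292 → s = 61.8292

61.8292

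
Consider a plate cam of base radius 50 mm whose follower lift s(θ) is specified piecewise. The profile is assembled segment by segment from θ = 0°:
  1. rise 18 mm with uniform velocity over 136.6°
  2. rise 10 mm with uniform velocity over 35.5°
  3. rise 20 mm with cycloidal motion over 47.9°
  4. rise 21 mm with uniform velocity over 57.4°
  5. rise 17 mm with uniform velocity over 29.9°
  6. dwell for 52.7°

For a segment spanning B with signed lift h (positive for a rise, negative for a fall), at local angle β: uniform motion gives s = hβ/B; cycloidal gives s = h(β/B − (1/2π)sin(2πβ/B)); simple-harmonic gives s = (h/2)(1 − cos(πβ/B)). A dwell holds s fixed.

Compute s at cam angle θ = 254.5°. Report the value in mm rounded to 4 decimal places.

seg 1 [0°–136.6°] uniform, h=18: full span → s += 18 → s = 18.0000
seg 2 [136.6°–172.1°] uniform, h=10: full span → s += 10 → s = 28.0000
seg 3 [172.1°–220°] cycloidal, h=20: full span → s += 20 → s = 48.0000
seg 4 [220°–277.4°] uniform, h=21: θ=254.5° here. β=34.5, B=57.4. 21·34.5/57.4 = 12.6220 → s = 60.6220

60.6220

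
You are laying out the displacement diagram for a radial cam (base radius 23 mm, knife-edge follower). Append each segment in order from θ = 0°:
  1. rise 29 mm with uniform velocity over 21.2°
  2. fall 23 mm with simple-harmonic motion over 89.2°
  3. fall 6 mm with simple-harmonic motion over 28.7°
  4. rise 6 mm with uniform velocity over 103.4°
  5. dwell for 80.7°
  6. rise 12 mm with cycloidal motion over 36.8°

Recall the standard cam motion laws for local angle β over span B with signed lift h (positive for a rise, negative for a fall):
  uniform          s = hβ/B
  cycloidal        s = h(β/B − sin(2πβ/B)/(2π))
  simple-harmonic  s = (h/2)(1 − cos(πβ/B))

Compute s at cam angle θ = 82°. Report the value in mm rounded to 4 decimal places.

seg 1 [0°–21.2°] uniform, h=29: full span → s += 29 → s = 29.0000
seg 2 [21.2°–110.4°] simple-harmonic, h=-23: θ=82° here. β=60.8, B=89.2. -23/2·(1 − cos(π·0.6816)) = -17.7112 → s = 11.2888

11.2888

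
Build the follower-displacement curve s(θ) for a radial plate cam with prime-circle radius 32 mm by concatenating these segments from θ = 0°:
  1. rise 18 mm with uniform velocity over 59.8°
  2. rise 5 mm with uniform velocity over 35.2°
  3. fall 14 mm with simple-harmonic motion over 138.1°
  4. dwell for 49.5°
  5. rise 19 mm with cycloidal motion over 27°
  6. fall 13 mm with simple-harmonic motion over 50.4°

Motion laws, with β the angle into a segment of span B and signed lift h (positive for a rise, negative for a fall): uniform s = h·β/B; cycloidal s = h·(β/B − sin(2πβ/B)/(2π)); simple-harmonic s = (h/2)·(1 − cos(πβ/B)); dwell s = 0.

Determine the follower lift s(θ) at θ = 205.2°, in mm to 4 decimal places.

seg 1 [0°–59.8°] uniform, h=18: full span → s += 18 → s = 18.0000
seg 2 [59.8°–95°] uniform, h=5: full span → s += 5 → s = 23.0000
seg 3 [95°–233.1°] simple-harmonic, h=-14: θ=205.2° here. β=110.2, B=138.1. -14/2·(1 − cos(π·0.7980)) = -12.6368 → s = 10.3632

10.3632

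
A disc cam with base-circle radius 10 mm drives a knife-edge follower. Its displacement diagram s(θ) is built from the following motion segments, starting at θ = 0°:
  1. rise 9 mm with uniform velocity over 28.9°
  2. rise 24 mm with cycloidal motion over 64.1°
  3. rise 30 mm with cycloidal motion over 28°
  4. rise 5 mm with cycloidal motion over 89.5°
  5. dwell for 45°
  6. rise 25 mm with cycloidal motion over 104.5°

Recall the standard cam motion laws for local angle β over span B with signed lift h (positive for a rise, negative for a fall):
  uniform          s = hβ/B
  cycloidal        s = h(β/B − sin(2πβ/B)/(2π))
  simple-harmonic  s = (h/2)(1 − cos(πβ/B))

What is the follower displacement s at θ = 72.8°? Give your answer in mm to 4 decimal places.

seg 1 [0°–28.9°] uniform, h=9: full span → s += 9 → s = 9.0000
seg 2 [28.9°–93°] cycloidal, h=24: θ=72.8° here. β=43.9, B=64.1. 24·(0.6849 − sin(2π·0.6849)/(2π)) = 19.9411 → s = 28.9411

28.9411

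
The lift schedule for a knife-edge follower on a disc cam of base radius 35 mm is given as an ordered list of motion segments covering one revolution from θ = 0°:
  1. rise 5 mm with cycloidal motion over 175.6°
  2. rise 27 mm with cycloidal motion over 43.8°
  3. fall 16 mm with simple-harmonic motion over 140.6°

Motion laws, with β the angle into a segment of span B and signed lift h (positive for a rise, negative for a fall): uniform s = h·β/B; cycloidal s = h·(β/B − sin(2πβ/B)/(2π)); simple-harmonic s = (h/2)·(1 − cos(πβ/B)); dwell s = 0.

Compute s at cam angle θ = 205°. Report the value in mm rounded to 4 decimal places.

seg 1 [0°–175.6°] cycloidal, h=5: full span → s += 5 → s = 5.0000
seg 2 [175.6°–219.4°] cycloidal, h=27: θ=205° here. β=29.4, B=43.8. 27·(0.6712 − sin(2π·0.6712)/(2π)) = 21.9049 → s = 26.9049

26.9049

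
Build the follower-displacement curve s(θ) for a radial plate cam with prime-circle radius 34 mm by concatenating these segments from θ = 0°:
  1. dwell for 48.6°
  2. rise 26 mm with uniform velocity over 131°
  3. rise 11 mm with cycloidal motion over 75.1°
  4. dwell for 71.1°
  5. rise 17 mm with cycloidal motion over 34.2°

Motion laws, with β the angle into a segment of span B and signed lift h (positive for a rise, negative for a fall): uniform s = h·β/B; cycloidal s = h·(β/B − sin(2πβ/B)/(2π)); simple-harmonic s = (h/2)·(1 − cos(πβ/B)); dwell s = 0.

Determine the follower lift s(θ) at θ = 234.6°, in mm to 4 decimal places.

seg 1 [0°–48.6°] dwell: s stays 0.0000
seg 2 [48.6°–179.6°] uniform, h=26: full span → s += 26 → s = 26.0000
seg 3 [179.6°–254.7°] cycloidal, h=11: θ=234.6° here. β=55, B=75.1. 11·(0.7324 − sin(2π·0.7324)/(2π)) = 9.7959 → s = 35.7959

35.7959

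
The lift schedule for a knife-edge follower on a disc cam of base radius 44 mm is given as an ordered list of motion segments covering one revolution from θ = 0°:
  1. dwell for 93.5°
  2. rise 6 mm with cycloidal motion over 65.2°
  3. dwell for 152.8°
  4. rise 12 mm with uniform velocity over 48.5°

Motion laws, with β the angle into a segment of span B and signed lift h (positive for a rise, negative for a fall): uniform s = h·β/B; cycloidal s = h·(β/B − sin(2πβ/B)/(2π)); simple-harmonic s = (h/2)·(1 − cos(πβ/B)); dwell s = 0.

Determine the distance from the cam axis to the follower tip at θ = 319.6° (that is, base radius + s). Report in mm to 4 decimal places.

seg 1 [0°–93.5°] dwell: s stays 0.0000
seg 2 [93.5°–158.7°] cycloidal, h=6: full span → s += 6 → s = 6.0000
seg 3 [158.7°–311.5°] dwell: s stays 6.0000
seg 4 [311.5°–360°] uniform, h=12: θ=319.6° here. β=8.1, B=48.5. 12·8.1/48.5 = 2.0041 → s = 8.0041
radial distance = base radius + s = 44 + 8.0041 = 52.0041

52.0041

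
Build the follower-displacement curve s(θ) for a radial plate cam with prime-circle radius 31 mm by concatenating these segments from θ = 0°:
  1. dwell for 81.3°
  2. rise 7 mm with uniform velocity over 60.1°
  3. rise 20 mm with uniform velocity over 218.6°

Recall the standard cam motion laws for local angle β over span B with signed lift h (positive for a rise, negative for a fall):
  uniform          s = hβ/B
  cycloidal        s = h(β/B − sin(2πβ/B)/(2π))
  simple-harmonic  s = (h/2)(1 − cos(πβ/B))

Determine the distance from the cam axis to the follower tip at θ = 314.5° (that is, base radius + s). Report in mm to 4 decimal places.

seg 1 [0°–81.3°] dwell: s stays 0.0000
seg 2 [81.3°–141.4°] uniform, h=7: full span → s += 7 → s = 7.0000
seg 3 [141.4°–360°] uniform, h=20: θ=314.5° here. β=173.1, B=218.6. 20·173.1/218.6 = 15.8371 → s = 22.8371
radial distance = base radius + s = 31 + 22.8371 = 53.8371

53.8371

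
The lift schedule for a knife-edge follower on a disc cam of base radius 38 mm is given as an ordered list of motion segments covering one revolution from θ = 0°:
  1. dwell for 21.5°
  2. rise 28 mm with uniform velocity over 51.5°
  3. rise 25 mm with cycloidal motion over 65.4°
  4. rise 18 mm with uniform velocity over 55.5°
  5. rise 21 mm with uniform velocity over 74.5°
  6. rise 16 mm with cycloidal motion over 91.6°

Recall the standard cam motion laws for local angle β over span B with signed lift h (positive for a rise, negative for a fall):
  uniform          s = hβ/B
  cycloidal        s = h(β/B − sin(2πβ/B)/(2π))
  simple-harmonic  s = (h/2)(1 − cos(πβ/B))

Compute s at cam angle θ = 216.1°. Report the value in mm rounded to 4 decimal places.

seg 1 [0°–21.5°] dwell: s stays 0.0000
seg 2 [21.5°–73°] uniform, h=28: full span → s += 28 → s = 28.0000
seg 3 [73°–138.4°] cycloidal, h=25: full span → s += 25 → s = 53.0000
seg 4 [138.4°–193.9°] uniform, h=18: full span → s += 18 → s = 71.0000
seg 5 [193.9°–268.4°] uniform, h=21: θ=216.1° here. β=22.2, B=74.5. 21·22.2/74.5 = 6.2577 → s = 77.2577

77.2577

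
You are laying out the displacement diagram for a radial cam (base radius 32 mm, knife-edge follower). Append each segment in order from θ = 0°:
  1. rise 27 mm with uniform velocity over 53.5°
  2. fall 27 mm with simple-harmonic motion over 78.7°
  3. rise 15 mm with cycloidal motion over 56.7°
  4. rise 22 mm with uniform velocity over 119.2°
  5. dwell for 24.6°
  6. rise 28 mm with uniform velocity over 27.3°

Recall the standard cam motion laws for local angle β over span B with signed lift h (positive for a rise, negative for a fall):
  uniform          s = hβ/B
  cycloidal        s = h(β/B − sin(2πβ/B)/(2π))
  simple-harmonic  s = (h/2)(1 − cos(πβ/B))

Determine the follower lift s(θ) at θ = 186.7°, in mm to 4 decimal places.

seg 1 [0°–53.5°] uniform, h=27: full span → s += 27 → s = 27.0000
seg 2 [53.5°–132.2°] simple-harmonic, h=-27: full span → s += -27 → s = 0.0000
seg 3 [132.2°–188.9°] cycloidal, h=15: θ=186.7° here. β=54.5, B=56.7. 15·(0.9612 − sin(2π·0.9612)/(2π)) = 14.9943 → s = 14.9943

14.9943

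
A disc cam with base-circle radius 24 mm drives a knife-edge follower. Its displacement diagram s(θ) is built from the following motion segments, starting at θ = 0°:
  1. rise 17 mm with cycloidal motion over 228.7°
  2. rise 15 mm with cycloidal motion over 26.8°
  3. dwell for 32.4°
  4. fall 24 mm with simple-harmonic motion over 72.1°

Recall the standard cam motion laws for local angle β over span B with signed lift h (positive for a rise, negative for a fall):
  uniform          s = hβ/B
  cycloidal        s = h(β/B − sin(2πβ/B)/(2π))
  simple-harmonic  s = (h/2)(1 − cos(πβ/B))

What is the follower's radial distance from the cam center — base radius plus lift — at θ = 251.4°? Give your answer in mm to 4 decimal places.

seg 1 [0°–228.7°] cycloidal, h=17: full span → s += 17 → s = 17.0000
seg 2 [228.7°–255.5°] cycloidal, h=15: θ=251.4° here. β=22.7, B=26.8. 15·(0.8470 − sin(2π·0.8470)/(2π)) = 14.6626 → s = 31.6626
radial distance = base radius + s = 24 + 31.6626 = 55.6626

55.6626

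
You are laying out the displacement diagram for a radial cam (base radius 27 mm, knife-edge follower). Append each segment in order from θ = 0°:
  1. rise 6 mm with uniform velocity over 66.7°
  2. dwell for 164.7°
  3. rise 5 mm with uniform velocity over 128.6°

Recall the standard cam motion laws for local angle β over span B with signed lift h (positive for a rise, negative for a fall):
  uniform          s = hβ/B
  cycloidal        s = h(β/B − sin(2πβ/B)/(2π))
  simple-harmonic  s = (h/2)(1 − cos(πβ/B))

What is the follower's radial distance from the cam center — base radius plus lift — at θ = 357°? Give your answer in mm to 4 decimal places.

seg 1 [0°–66.7°] uniform, h=6: full span → s += 6 → s = 6.0000
seg 2 [66.7°–231.4°] dwell: s stays 6.0000
seg 3 [231.4°–360°] uniform, h=5: θ=357° here. β=125.6, B=128.6. 5·125.6/128.6 = 4.8834 → s = 10.8834
radial distance = base radius + s = 27 + 10.8834 = 37.8834

37.8834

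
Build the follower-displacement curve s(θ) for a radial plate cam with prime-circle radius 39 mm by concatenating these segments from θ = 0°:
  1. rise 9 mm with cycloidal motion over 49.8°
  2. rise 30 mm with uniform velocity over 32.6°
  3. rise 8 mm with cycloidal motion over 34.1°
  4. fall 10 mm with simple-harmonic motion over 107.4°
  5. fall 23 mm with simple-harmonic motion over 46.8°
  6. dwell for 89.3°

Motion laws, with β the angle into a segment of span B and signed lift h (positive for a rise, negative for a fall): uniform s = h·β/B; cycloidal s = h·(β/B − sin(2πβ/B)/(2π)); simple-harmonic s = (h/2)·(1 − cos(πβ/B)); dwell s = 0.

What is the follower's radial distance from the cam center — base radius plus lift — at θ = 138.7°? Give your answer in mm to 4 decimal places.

seg 1 [0°–49.8°] cycloidal, h=9: full span → s += 9 → s = 9.0000
seg 2 [49.8°–82.4°] uniform, h=30: full span → s += 30 → s = 39.0000
seg 3 [82.4°–116.5°] cycloidal, h=8: full span → s += 8 → s = 47.0000
seg 4 [116.5°–223.9°] simple-harmonic, h=-10: θ=138.7° here. β=22.2, B=107.4. -10/2·(1 − cos(π·0.2067)) = -1.0177 → s = 45.9823
radial distance = base radius + s = 39 + 45.9823 = 84.9823

84.9823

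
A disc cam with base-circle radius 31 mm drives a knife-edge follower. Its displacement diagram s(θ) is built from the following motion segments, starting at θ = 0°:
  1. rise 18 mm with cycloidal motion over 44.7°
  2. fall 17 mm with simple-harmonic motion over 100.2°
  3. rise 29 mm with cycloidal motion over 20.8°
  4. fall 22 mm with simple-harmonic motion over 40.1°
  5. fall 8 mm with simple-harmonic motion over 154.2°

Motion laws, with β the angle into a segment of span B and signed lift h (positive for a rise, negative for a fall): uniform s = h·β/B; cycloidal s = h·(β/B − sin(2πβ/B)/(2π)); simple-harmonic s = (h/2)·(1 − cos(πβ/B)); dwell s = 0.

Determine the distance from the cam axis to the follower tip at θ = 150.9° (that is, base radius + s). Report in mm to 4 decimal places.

seg 1 [0°–44.7°] cycloidal, h=18: full span → s += 18 → s = 18.0000
seg 2 [44.7°–144.9°] simple-harmonic, h=-17: full span → s += -17 → s = 1.0000
seg 3 [144.9°–165.7°] cycloidal, h=29: θ=150.9° here. β=6, B=20.8. 29·(0.2885 − sin(2π·0.2885)/(2π)) = 3.8840 → s = 4.8840
radial distance = base radius + s = 31 + 4.8840 = 35.8840

35.8840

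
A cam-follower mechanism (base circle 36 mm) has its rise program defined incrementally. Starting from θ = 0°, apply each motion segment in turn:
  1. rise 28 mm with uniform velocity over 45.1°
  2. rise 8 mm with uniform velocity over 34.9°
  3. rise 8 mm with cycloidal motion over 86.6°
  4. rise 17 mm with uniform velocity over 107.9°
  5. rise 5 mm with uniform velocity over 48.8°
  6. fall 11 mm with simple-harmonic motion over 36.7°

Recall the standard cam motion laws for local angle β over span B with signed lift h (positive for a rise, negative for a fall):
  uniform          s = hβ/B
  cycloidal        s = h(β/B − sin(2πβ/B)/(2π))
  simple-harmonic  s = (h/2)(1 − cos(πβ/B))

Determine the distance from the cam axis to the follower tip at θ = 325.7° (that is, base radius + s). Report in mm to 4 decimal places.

seg 1 [0°–45.1°] uniform, h=28: full span → s += 28 → s = 28.0000
seg 2 [45.1°–80°] uniform, h=8: full span → s += 8 → s = 36.0000
seg 3 [80°–166.6°] cycloidal, h=8: full span → s += 8 → s = 44.0000
seg 4 [166.6°–274.5°] uniform, h=17: full span → s += 17 → s = 61.0000
seg 5 [274.5°–323.3°] uniform, h=5: full span → s += 5 → s = 66.0000
seg 6 [323.3°–360°] simple-harmonic, h=-11: θ=325.7° here. β=2.4, B=36.7. -11/2·(1 − cos(π·0.0654)) = -0.1157 → s = 65.8843
radial distance = base radius + s = 36 + 65.8843 = 101.8843

101.8843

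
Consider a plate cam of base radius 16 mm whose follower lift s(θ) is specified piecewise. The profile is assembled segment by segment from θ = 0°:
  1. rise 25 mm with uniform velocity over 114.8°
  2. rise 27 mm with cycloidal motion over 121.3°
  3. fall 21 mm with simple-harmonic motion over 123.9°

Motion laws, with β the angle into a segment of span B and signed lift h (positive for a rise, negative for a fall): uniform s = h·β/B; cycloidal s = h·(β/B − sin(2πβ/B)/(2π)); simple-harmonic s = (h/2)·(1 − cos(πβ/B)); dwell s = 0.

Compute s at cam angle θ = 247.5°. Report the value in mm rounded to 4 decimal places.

seg 1 [0°–114.8°] uniform, h=25: full span → s += 25 → s = 25.0000
seg 2 [114.8°–236.1°] cycloidal, h=27: full span → s += 27 → s = 52.0000
seg 3 [236.1°–360°] simple-harmonic, h=-21: θ=247.5° here. β=11.4, B=123.9. -21/2·(1 − cos(π·0.0920)) = -0.4356 → s = 51.5644

51.5644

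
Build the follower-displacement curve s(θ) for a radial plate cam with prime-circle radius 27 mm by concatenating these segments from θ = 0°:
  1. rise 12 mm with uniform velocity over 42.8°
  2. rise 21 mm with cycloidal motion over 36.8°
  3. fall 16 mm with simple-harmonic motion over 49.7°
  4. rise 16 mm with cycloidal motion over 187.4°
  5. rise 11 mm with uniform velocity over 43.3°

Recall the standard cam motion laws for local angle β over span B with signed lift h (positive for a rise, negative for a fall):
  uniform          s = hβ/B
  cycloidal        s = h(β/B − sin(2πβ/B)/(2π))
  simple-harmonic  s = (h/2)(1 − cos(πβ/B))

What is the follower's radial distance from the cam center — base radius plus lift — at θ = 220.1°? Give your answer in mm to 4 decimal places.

seg 1 [0°–42.8°] uniform, h=12: full span → s += 12 → s = 12.0000
seg 2 [42.8°–79.6°] cycloidal, h=21: full span → s += 21 → s = 33.0000
seg 3 [79.6°–129.3°] simple-harmonic, h=-16: full span → s += -16 → s = 17.0000
seg 4 [129.3°–316.7°] cycloidal, h=16: θ=220.1° here. β=90.8, B=187.4. 16·(0.4845 − sin(2π·0.4845)/(2π)) = 7.5052 → s = 24.5052
radial distance = base radius + s = 27 + 24.5052 = 51.5052

51.5052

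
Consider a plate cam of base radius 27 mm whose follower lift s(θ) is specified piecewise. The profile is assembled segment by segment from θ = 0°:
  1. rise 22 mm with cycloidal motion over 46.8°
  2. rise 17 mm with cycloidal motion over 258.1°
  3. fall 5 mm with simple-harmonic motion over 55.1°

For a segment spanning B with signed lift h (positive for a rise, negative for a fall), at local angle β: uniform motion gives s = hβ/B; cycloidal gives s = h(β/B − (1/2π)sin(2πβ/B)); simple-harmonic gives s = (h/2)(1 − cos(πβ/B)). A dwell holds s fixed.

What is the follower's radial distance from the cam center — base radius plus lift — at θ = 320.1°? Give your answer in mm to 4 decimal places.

seg 1 [0°–46.8°] cycloidal, h=22: full span → s += 22 → s = 22.0000
seg 2 [46.8°–304.9°] cycloidal, h=17: full span → s += 17 → s = 39.0000
seg 3 [304.9°–360°] simple-harmonic, h=-5: θ=320.1° here. β=15.2, B=55.1. -5/2·(1 − cos(π·0.2759)) = -0.8815 → s = 38.1185
radial distance = base radius + s = 27 + 38.1185 = 65.1185

65.1185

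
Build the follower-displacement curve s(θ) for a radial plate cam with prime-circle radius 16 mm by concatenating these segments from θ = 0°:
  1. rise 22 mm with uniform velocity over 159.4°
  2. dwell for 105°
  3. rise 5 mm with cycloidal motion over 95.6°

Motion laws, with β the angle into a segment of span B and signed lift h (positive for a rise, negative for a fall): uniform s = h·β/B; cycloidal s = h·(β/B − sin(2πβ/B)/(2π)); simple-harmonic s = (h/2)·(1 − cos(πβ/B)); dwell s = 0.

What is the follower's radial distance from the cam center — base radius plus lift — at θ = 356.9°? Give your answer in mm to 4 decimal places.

seg 1 [0°–159.4°] uniform, h=22: full span → s += 22 → s = 22.0000
seg 2 [159.4°–264.4°] dwell: s stays 22.0000
seg 3 [264.4°–360°] cycloidal, h=5: θ=356.9° here. β=92.5, B=95.6. 5·(0.9676 − sin(2π·0.9676)/(2π)) = 4.9989 → s = 26.9989
radial distance = base radius + s = 16 + 26.9989 = 42.9989

42.9989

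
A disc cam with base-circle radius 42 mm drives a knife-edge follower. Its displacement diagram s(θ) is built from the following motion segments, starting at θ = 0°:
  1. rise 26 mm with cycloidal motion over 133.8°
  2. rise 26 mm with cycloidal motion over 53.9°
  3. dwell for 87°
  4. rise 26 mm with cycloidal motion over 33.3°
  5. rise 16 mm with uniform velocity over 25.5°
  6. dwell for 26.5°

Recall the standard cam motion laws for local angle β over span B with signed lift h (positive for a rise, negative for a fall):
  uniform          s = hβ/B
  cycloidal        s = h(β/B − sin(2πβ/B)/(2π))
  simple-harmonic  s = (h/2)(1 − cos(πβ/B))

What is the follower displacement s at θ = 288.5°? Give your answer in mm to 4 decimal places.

seg 1 [0°–133.8°] cycloidal, h=26: full span → s += 26 → s = 26.0000
seg 2 [133.8°–187.7°] cycloidal, h=26: full span → s += 26 → s = 52.0000
seg 3 [187.7°–274.7°] dwell: s stays 52.0000
seg 4 [274.7°–308°] cycloidal, h=26: θ=288.5° here. β=13.8, B=33.3. 26·(0.4144 − sin(2π·0.4144)/(2π)) = 8.6553 → s = 60.6553

60.6553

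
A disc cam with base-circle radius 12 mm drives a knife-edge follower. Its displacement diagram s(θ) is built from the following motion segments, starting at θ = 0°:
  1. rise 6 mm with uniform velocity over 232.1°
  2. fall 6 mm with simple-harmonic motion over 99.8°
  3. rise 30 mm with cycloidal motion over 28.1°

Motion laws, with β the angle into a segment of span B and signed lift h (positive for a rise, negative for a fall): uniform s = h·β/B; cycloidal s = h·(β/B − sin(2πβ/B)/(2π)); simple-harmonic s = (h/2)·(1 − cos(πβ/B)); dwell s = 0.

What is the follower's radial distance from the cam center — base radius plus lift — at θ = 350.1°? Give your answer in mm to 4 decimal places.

seg 1 [0°–232.1°] uniform, h=6: full span → s += 6 → s = 6.0000
seg 2 [232.1°–331.9°] simple-harmonic, h=-6: full span → s += -6 → s = 0.0000
seg 3 [331.9°–360°] cycloidal, h=30: θ=350.1° here. β=18.2, B=28.1. 30·(0.6477 − sin(2π·0.6477)/(2π)) = 23.2522 → s = 23.2522
radial distance = base radius + s = 12 + 23.2522 = 35.2522

35.2522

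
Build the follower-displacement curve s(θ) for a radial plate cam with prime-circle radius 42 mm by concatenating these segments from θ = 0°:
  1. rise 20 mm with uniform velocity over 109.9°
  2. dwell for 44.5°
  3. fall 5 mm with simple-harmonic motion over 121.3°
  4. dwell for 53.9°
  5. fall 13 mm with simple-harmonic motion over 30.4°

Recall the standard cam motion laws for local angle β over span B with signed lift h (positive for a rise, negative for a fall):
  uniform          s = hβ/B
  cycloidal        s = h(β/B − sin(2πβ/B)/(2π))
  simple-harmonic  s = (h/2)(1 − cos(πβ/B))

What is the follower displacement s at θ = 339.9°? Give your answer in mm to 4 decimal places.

seg 1 [0°–109.9°] uniform, h=20: full span → s += 20 → s = 20.0000
seg 2 [109.9°–154.4°] dwell: s stays 20.0000
seg 3 [154.4°–275.7°] simple-harmonic, h=-5: full span → s += -5 → s = 15.0000
seg 4 [275.7°–329.6°] dwell: s stays 15.0000
seg 5 [329.6°–360°] simple-harmonic, h=-13: θ=339.9° here. β=10.3, B=30.4. -13/2·(1 − cos(π·0.3388)) = -3.3474 → s = 11.6526

11.6526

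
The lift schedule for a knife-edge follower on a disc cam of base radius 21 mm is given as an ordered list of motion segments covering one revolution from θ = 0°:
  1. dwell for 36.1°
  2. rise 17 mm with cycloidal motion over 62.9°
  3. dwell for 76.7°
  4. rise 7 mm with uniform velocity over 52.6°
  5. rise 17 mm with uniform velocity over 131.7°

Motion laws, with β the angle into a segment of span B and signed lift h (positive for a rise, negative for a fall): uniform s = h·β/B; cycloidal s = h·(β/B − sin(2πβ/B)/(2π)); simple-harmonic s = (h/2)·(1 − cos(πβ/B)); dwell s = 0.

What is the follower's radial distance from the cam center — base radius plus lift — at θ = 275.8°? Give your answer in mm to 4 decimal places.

seg 1 [0°–36.1°] dwell: s stays 0.0000
seg 2 [36.1°–99°] cycloidal, h=17: full span → s += 17 → s = 17.0000
seg 3 [99°–175.7°] dwell: s stays 17.0000
seg 4 [175.7°–228.3°] uniform, h=7: full span → s += 7 → s = 24.0000
seg 5 [228.3°–360°] uniform, h=17: θ=275.8° here. β=47.5, B=131.7. 17·47.5/131.7 = 6.1314 → s = 30.1314
radial distance = base radius + s = 21 + 30.1314 = 51.1314

51.1314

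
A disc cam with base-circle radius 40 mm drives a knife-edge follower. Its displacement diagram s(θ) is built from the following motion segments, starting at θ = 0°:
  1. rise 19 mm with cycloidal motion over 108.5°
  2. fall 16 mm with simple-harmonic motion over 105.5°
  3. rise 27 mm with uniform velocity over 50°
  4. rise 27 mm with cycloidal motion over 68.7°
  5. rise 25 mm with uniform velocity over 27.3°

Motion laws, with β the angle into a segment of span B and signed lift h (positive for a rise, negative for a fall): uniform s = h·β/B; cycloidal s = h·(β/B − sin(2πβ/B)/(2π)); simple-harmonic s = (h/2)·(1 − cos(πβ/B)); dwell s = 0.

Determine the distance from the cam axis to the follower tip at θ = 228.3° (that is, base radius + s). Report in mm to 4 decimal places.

seg 1 [0°–108.5°] cycloidal, h=19: full span → s += 19 → s = 19.0000
seg 2 [108.5°–214°] simple-harmonic, h=-16: full span → s += -16 → s = 3.0000
seg 3 [214°–264°] uniform, h=27: θ=228.3° here. β=14.3, B=50. 27·14.3/50 = 7.7220 → s = 10.7220
radial distance = base radius + s = 40 + 10.7220 = 50.7220

50.7220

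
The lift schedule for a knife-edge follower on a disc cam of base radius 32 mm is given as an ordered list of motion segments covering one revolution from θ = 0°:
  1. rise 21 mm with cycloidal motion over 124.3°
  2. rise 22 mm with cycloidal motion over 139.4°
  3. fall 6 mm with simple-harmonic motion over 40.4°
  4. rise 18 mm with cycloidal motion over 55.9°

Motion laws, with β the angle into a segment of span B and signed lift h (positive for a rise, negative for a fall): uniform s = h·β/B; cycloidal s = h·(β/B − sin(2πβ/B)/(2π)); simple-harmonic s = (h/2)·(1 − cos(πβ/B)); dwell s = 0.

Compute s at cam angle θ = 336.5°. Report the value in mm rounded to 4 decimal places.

seg 1 [0°–124.3°] cycloidal, h=21: full span → s += 21 → s = 21.0000
seg 2 [124.3°–263.7°] cycloidal, h=22: full span → s += 22 → s = 43.0000
seg 3 [263.7°–304.1°] simple-harmonic, h=-6: full span → s += -6 → s = 37.0000
seg 4 [304.1°–360°] cycloidal, h=18: θ=336.5° here. β=32.4, B=55.9. 18·(0.5796 − sin(2π·0.5796)/(2π)) = 11.8068 → s = 48.8068

48.8068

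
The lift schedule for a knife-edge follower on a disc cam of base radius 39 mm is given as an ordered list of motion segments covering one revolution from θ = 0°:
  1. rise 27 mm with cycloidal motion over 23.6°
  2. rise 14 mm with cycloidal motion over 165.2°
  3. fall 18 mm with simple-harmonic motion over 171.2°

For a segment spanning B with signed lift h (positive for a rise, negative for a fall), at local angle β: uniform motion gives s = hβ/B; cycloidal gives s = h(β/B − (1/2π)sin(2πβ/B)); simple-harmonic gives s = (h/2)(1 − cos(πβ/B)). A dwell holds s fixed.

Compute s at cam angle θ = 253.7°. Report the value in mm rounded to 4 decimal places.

seg 1 [0°–23.6°] cycloidal, h=27: full span → s += 27 → s = 27.0000
seg 2 [23.6°–188.8°] cycloidal, h=14: full span → s += 14 → s = 41.0000
seg 3 [188.8°–360°] simple-harmonic, h=-18: θ=253.7° here. β=64.9, B=171.2. -18/2·(1 − cos(π·0.3791)) = -5.6629 → s = 35.3371

35.3371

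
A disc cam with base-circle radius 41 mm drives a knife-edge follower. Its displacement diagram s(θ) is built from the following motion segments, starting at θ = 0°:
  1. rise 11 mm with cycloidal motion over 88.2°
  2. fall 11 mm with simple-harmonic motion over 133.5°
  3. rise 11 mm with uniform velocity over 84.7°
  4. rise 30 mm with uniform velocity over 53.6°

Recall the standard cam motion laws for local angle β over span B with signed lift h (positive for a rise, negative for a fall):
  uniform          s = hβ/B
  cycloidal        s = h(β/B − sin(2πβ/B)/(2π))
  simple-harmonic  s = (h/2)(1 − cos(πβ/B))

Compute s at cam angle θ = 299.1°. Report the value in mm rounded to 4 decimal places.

seg 1 [0°–88.2°] cycloidal, h=11: full span → s += 11 → s = 11.0000
seg 2 [88.2°–221.7°] simple-harmonic, h=-11: full span → s += -11 → s = 0.0000
seg 3 [221.7°–306.4°] uniform, h=11: θ=299.1° here. β=77.4, B=84.7. 11·77.4/84.7 = 10.0519 → s = 10.0519

10.0519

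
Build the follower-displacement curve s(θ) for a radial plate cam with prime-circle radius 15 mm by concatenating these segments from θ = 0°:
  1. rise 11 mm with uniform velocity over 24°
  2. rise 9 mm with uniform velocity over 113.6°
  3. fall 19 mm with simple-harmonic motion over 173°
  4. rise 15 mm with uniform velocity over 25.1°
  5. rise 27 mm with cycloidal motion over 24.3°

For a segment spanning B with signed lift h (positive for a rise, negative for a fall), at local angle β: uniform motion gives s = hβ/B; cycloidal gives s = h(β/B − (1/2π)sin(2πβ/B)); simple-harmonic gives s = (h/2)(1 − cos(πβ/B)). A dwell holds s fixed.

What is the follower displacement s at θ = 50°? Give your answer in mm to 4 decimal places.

seg 1 [0°–24°] uniform, h=11: full span → s += 11 → s = 11.0000
seg 2 [24°–137.6°] uniform, h=9: θ=50° here. β=26, B=113.6. 9·26/113.6 = 2.0599 → s = 13.0599

13.0599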